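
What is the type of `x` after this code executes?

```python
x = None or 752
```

'or' with None returns the other truthy value

int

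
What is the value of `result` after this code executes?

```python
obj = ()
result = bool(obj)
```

obj = (); result = False

False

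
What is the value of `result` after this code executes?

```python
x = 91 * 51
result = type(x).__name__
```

x is int; result = 'int'

'int'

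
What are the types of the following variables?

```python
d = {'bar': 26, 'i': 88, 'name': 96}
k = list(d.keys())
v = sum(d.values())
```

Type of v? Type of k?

sum of ints is int; list() converts to list

int, list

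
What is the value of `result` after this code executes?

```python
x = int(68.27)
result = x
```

x = 68; result = 68

68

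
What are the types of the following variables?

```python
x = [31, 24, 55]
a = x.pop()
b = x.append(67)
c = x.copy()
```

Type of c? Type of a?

copy() returns list; pop() returns element

list, int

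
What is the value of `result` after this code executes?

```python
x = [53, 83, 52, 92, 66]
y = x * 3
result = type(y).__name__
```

x is list; y is list; result = 'list'

'list'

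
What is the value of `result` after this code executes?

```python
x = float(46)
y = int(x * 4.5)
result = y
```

x = 46.0; y = 207; result = 207

207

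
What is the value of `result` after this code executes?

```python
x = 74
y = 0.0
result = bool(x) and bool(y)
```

x = 74; y = 0.0; result = False

False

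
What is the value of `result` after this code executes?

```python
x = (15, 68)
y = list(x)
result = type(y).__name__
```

x is tuple; y is list; result = 'list'

'list'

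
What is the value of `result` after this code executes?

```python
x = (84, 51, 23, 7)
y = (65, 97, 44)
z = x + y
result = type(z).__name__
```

x is tuple; y is tuple; z is tuple; result = 'tuple'

'tuple'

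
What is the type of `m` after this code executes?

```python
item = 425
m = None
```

None has type NoneType

NoneType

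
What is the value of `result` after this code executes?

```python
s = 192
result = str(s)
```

s = 192; result = '192'

'192'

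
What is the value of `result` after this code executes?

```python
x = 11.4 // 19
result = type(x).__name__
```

x is float; result = 'float'

'float'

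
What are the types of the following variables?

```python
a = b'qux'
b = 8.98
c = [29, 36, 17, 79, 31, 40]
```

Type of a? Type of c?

a is assigned a bytes literal (b'...' prefix); c is assigned a list literal (square brackets)

bytes, list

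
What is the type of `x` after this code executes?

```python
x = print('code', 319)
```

print() returns None

NoneType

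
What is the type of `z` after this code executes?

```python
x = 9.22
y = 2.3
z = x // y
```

float // float = float

float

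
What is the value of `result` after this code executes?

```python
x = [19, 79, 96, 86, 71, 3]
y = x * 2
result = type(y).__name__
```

x is list; y is list; result = 'list'

'list'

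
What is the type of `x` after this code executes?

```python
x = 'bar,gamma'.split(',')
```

str.split() returns list

list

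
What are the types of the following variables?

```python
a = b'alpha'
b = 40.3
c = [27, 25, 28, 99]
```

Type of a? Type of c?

a is assigned a bytes literal (b'...' prefix); c is assigned a list literal (square brackets)

bytes, list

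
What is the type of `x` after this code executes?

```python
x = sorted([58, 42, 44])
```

sorted() always returns list

list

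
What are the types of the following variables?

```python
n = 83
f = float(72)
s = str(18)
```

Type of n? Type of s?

n is assigned a bare integer (no decimal point), so it is an int; s is assigned the result of calling str(), which returns a str

int, str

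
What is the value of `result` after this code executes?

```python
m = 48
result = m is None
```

m = 48; result = False

False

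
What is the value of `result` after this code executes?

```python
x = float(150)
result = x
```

x = 150.0; result = 150.0

150.0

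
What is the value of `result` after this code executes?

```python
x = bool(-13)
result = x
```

x = True; result = True

True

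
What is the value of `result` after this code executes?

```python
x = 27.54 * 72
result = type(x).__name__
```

x is float; result = 'float'

'float'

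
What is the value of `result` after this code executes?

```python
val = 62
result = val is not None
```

val = 62; result = True

True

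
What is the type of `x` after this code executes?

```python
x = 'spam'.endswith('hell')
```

str.endswith() returns bool

bool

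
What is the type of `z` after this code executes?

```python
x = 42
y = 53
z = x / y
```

int / int = float

float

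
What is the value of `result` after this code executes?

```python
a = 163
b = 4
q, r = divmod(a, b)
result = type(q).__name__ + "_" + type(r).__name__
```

a is int; b is int; q is int; r is int; result = 'int_int'

'int_int'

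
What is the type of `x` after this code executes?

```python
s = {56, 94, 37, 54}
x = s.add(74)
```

set.add() returns None (mutates in place)

NoneType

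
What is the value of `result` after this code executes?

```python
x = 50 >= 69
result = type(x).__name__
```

x is bool; result = 'bool'

'bool'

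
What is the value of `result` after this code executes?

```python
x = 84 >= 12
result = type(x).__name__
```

x is bool; result = 'bool'

'bool'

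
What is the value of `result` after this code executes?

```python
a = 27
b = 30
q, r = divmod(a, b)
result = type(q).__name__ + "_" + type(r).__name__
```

a is int; b is int; q is int; r is int; result = 'int_int'

'int_int'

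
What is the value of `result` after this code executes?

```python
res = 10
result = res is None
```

res = 10; result = False

False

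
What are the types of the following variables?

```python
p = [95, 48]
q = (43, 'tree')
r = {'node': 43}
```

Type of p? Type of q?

p is assigned a list literal (square brackets); q is assigned a tuple (parenthesized, comma-separated values)

list, tuple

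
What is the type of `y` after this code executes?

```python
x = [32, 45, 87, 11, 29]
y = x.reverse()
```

list.reverse() returns None

NoneType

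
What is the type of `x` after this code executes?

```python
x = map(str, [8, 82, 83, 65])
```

map() returns a map object

map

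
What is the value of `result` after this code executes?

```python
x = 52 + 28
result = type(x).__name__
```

x is int; result = 'int'

'int'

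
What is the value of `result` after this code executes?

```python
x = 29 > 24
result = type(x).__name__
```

x is bool; result = 'bool'

'bool'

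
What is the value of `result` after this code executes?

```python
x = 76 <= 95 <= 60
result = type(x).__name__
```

x is bool; result = 'bool'

'bool'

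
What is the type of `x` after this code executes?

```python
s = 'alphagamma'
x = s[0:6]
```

Slicing a str returns str

str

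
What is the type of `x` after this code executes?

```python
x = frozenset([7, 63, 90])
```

frozenset() returns frozenset

frozenset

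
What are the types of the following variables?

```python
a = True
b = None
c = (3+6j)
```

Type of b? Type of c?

b is assigned None, whose type is NoneType; c is assigned (3+6j), an int plus an imaginary literal (j suffix), which evaluates to complex

NoneType, complex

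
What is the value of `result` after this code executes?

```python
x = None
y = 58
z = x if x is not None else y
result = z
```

x = None; y = 58; z = 58; result = 58

58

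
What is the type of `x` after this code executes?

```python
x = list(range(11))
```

list(range()) returns list

list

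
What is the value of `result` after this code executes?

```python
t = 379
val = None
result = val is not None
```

t = 379; val = None; result = False

False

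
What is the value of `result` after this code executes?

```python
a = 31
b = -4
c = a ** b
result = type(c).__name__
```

a is int; b is int; c is float; result = 'float'

'float'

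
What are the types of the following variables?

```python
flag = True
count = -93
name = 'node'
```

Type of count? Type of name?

count is assigned a bare integer (no decimal point), so it is an int; name is assigned a quoted string literal, so it is a str

int, str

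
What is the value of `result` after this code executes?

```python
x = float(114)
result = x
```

x = 114.0; result = 114.0

114.0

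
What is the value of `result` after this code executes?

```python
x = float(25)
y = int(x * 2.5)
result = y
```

x = 25.0; y = 62; result = 62

62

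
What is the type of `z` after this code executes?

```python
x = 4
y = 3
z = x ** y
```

positive int ** positive int = int

int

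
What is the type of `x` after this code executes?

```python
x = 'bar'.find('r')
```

str.find() returns int index

int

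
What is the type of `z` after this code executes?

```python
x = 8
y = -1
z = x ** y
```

int ** negative = float

float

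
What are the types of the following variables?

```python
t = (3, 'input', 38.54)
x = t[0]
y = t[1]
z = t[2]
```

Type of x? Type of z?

tuple[0] is int; tuple[2] is float

int, float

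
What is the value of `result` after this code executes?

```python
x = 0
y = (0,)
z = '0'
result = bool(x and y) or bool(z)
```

x = 0; y = (0,); z = '0'; result = True

True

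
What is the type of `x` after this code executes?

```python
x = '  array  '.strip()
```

str.strip() returns str

str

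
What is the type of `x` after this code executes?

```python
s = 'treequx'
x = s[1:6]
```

Slicing a str returns str

str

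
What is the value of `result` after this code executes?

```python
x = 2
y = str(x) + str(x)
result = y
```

x = 2; y = '22'; result = '22'

'22'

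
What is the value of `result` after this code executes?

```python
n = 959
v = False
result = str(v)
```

n = 959; v = False; result = 'False'

'False'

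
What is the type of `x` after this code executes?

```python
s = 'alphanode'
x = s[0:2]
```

Slicing a str returns str

str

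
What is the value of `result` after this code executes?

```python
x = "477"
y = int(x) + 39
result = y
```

x = '477'; y = 516; result = 516

516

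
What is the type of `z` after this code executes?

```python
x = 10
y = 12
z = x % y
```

int % int = int

int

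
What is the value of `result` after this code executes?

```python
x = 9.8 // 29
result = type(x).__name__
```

x is float; result = 'float'

'float'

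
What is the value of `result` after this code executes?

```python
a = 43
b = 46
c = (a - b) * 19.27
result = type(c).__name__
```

a is int; b is int; c is float; result = 'float'

'float'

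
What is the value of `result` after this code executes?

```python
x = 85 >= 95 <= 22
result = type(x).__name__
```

x is bool; result = 'bool'

'bool'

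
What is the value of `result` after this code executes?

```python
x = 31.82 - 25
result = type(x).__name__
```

x is float; result = 'float'

'float'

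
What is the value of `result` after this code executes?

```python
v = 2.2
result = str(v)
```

v = 2.2; result = '2.2'

'2.2'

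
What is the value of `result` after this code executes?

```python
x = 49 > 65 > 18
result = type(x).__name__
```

x is bool; result = 'bool'

'bool'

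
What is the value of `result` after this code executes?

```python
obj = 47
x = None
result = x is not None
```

obj = 47; x = None; result = False

False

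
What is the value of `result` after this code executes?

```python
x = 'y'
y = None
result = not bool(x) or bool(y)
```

x = 'y'; y = None; result = False

False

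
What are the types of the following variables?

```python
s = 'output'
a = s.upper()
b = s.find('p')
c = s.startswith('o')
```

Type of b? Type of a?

find() returns int; upper() returns str

int, str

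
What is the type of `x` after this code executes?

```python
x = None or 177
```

'or' with None returns the other truthy value

int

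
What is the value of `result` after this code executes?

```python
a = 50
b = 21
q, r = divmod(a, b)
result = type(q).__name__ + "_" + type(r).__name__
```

a is int; b is int; q is int; r is int; result = 'int_int'

'int_int'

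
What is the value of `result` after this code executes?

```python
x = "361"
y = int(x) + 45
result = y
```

x = '361'; y = 406; result = 406

406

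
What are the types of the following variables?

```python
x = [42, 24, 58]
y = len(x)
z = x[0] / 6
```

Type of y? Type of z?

len() returns int; int / int = float

int, float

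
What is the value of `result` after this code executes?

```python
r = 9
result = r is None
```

r = 9; result = False

False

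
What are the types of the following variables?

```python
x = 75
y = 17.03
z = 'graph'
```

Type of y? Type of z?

y is assigned a number with a decimal point, so it is a float; z is assigned a quoted string literal, so it is a str

float, str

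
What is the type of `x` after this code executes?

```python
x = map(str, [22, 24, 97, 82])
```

map() returns a map object

map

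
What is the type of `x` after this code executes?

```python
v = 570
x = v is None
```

'is' comparison returns bool

bool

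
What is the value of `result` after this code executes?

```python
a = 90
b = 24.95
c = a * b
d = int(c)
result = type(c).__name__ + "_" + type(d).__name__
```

a is int; b is float; c is float; d is int; result = 'float_int'

'float_int'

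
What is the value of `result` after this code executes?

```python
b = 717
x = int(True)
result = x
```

b = 717; x = 1; result = 1

1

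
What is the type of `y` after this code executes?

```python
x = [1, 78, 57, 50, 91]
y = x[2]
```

Indexing list[int] returns int

int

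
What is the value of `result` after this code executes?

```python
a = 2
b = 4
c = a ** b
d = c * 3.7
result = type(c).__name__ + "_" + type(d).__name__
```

a is int; b is int; c is int; d is float; result = 'int_float'

'int_float'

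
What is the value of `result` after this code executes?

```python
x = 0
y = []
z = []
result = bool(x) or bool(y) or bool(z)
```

x = 0; y = []; z = []; result = False

False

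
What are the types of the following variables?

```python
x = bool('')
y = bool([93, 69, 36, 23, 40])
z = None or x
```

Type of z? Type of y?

None or bool returns the bool; bool() returns bool

bool, bool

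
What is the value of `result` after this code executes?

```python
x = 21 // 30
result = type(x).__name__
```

x is int; result = 'int'

'int'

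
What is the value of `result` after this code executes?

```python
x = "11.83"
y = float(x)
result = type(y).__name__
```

x is str; y is float; result = 'float'

'float'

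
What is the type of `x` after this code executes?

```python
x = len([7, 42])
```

len() always returns int

int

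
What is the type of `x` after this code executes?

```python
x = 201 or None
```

'or' returns first truthy value

int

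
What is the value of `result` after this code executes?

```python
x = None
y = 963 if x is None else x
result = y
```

x = None; y = 963; result = 963

963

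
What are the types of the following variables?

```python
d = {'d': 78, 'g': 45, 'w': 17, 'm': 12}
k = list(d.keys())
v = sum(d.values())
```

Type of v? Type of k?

sum of ints is int; list() converts to list

int, list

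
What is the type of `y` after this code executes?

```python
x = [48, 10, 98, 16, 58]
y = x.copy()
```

list.copy() returns list

list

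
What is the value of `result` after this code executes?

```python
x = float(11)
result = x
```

x = 11.0; result = 11.0

11.0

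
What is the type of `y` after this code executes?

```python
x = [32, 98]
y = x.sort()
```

list.sort() returns None (mutates in place)

NoneType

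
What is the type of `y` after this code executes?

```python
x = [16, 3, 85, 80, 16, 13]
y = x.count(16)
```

list.count() returns int

int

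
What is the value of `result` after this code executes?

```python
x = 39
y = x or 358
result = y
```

x = 39; y = 39; result = 39

39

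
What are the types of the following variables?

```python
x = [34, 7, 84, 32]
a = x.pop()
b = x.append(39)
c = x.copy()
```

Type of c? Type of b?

copy() returns list; append() returns None

list, NoneType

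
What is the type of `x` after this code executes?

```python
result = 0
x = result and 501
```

'and' returns first falsy value (0 is int)

int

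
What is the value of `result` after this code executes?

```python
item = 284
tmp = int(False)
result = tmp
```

item = 284; tmp = 0; result = 0

0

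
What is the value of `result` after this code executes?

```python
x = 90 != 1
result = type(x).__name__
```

x is bool; result = 'bool'

'bool'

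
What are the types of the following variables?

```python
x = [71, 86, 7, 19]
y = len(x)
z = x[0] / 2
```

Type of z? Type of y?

int / int = float; len() returns int

float, int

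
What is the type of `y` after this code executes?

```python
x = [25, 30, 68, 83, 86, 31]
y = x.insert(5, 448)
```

list.insert() returns None

NoneType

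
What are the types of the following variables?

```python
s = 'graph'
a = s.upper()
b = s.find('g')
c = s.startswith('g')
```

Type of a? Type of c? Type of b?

upper() returns str; startswith() returns bool; find() returns int

str, bool, int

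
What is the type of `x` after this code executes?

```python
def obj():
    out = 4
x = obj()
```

Function without return returns None

NoneType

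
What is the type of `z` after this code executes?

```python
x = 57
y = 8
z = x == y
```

Equality comparison returns bool

bool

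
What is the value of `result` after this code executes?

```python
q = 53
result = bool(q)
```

q = 53; result = True

True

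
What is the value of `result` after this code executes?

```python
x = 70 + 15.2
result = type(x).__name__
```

x is float; result = 'float'

'float'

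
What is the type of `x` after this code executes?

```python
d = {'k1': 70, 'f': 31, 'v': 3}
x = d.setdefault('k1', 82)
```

dict.setdefault() returns the (existing or default) value

int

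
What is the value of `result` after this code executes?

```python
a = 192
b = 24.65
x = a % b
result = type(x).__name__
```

a is int; b is float; x is float; result = 'float'

'float'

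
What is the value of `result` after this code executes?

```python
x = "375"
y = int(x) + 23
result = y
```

x = '375'; y = 398; result = 398

398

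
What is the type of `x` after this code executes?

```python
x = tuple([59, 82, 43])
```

tuple() constructor returns tuple

tuple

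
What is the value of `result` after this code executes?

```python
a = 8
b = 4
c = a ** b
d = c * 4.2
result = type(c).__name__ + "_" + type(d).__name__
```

a is int; b is int; c is int; d is float; result = 'int_float'

'int_float'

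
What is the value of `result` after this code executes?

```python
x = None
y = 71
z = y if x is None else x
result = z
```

x = None; y = 71; z = 71; result = 71

71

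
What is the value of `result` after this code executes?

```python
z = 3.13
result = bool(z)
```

z = 3.13; result = True

True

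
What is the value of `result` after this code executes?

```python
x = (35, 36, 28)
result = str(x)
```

x = (35, 36, 28); result = '(35, 36, 28)'

'(35, 36, 28)'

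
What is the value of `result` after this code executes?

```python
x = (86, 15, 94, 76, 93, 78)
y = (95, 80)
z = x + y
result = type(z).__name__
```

x is tuple; y is tuple; z is tuple; result = 'tuple'

'tuple'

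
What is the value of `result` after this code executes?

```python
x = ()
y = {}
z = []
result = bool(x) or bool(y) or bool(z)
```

x = (); y = {}; z = []; result = False

False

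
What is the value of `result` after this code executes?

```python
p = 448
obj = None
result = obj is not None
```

p = 448; obj = None; result = False

False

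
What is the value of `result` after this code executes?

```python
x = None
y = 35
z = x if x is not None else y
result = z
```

x = None; y = 35; z = 35; result = 35

35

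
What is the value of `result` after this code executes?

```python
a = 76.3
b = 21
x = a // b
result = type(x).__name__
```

a is float; b is int; x is float; result = 'float'

'float'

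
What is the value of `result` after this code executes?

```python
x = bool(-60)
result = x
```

x = True; result = True

True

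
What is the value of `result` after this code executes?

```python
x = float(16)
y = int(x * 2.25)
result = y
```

x = 16.0; y = 36; result = 36

36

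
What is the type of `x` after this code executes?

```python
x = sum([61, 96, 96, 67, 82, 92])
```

sum() of ints returns int

int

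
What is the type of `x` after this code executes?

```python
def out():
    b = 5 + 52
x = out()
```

Function without return returns None

NoneType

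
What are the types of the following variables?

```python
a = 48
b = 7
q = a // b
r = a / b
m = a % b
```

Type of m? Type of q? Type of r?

% of ints returns int; // returns int; / returns float

int, int, float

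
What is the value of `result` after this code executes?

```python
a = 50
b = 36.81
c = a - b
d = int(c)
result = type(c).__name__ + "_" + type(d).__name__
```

a is int; b is float; c is float; d is int; result = 'float_int'

'float_int'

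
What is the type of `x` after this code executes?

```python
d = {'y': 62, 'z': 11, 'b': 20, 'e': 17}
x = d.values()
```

.values() returns dict_values view

dict_values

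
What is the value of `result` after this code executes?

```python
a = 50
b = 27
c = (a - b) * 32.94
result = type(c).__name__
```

a is int; b is int; c is float; result = 'float'

'float'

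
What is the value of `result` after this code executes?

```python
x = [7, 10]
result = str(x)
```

x = [7, 10]; result = '[7, 10]'

'[7, 10]'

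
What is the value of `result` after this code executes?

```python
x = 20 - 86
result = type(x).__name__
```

x is int; result = 'int'

'int'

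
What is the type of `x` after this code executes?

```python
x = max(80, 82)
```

max() of ints returns int

int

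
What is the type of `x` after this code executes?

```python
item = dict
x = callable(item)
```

callable() returns bool

bool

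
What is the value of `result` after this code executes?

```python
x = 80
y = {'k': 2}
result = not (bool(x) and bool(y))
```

x = 80; y = {'k': 2}; result = False

False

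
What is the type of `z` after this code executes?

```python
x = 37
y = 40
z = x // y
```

int // int = int

int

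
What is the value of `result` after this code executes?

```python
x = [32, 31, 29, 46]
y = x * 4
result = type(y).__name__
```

x is list; y is list; result = 'list'

'list'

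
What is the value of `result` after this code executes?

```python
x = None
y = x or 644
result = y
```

x = None; y = 644; result = 644

644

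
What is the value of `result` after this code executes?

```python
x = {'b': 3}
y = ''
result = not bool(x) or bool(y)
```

x = {'b': 3}; y = ''; result = False

False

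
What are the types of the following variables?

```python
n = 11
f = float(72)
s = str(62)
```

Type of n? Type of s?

n is assigned a bare integer (no decimal point), so it is an int; s is assigned the result of calling str(), which returns a str

int, str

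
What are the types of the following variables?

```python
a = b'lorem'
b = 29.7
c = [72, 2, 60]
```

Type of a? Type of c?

a is assigned a bytes literal (b'...' prefix); c is assigned a list literal (square brackets)

bytes, list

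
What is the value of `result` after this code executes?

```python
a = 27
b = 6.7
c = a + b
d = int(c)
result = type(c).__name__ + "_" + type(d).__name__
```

a is int; b is float; c is float; d is int; result = 'float_int'

'float_int'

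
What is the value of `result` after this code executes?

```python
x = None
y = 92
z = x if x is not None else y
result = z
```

x = None; y = 92; z = 92; result = 92

92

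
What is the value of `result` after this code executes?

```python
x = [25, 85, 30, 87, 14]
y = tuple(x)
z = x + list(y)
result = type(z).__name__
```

x is list; y is tuple; z is list; result = 'list'

'list'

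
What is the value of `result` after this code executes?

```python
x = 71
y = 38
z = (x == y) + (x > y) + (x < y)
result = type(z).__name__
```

x is int; y is int; z is int; result = 'int'

'int'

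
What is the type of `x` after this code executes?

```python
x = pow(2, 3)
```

pow(int, int) returns int

int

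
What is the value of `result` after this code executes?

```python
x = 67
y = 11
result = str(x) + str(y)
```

x = 67; y = 11; result = '6711'

'6711'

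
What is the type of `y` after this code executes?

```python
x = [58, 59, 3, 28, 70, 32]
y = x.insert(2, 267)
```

list.insert() returns None

NoneType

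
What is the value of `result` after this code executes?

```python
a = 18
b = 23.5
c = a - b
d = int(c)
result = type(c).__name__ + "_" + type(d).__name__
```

a is int; b is float; c is float; d is int; result = 'float_int'

'float_int'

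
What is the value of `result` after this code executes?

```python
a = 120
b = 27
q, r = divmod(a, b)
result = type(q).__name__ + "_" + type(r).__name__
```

a is int; b is int; q is int; r is int; result = 'int_int'

'int_int'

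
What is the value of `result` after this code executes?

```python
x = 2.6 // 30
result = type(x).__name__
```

x is float; result = 'float'

'float'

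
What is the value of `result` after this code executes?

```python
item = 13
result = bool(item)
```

item = 13; result = True

True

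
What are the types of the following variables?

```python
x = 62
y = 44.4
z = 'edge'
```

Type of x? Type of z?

x is assigned a bare integer (no decimal point), so it is an int; z is assigned a quoted string literal, so it is a str

int, str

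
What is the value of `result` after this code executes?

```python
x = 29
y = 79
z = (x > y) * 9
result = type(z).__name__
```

x is int; y is int; z is int; result = 'int'

'int'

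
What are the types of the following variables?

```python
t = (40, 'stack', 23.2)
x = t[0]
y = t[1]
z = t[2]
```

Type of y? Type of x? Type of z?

tuple[1] is str; tuple[0] is int; tuple[2] is float

str, int, float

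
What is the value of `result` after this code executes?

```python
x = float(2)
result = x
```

x = 2.0; result = 2.0

2.0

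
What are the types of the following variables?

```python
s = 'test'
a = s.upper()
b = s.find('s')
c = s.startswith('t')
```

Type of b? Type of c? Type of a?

find() returns int; startswith() returns bool; upper() returns str

int, bool, str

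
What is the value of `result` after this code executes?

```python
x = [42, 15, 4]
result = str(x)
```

x = [42, 15, 4]; result = '[42, 15, 4]'

'[42, 15, 4]'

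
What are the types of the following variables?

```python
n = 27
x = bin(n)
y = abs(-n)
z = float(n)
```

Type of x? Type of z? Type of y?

bin() returns str; float() returns float; abs() of int returns int

str, float, int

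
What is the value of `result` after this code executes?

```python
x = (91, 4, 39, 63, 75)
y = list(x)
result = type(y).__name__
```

x is tuple; y is list; result = 'list'

'list'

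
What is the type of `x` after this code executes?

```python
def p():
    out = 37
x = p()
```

Function without return returns None

NoneType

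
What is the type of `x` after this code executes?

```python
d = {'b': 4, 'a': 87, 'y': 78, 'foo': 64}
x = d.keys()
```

.keys() returns dict_keys view

dict_keys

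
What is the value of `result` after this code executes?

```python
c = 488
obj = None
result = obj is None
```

c = 488; obj = None; result = True

True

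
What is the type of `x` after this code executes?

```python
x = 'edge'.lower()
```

str.lower() returns str

str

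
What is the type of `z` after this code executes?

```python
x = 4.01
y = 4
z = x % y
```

float % int = float

float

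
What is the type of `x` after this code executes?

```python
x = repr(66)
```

repr() returns str

str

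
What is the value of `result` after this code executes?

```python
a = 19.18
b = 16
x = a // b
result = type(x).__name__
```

a is float; b is int; x is float; result = 'float'

'float'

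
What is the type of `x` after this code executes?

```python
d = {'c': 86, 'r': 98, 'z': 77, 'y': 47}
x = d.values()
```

.values() returns dict_values view

dict_values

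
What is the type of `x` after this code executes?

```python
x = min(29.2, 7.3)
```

min() of floats returns float

float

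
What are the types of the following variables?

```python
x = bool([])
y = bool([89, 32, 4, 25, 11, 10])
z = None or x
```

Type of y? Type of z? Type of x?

bool() returns bool; None or bool returns the bool; bool() returns bool

bool, bool, bool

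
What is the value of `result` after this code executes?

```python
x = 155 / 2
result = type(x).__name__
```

x is float; result = 'float'

'float'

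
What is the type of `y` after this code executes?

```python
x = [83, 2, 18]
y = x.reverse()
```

list.reverse() returns None

NoneType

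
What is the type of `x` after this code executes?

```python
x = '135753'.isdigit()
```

str.isdigit() returns bool

bool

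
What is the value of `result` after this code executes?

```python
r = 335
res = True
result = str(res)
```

r = 335; res = True; result = 'True'

'True'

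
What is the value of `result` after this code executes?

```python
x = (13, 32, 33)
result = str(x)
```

x = (13, 32, 33); result = '(13, 32, 33)'

'(13, 32, 33)'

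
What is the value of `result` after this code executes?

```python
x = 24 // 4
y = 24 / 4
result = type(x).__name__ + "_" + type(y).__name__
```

x is int; y is float; result = 'int_float'

'int_float'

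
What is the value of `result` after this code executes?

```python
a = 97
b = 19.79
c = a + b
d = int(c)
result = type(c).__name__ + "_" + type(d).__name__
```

a is int; b is float; c is float; d is int; result = 'float_int'

'float_int'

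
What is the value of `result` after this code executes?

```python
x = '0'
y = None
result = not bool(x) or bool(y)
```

x = '0'; y = None; result = False

False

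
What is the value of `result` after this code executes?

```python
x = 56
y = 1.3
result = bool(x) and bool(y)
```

x = 56; y = 1.3; result = True

True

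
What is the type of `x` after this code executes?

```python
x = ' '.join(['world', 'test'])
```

str.join() returns str

str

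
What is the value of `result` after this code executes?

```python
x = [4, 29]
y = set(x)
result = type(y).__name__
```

x is list; y is set; result = 'set'

'set'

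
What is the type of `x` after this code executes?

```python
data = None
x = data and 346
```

'and' returns first falsy value (None)

NoneType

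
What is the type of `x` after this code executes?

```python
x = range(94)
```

range() returns a range object

range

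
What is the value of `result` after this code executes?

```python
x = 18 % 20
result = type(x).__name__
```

x is int; result = 'int'

'int'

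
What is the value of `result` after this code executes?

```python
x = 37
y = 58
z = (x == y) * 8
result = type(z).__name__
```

x is int; y is int; z is int; result = 'int'

'int'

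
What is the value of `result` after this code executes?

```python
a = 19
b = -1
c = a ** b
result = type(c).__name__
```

a is int; b is int; c is float; result = 'float'

'float'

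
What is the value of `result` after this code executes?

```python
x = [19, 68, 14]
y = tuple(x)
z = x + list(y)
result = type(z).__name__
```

x is list; y is tuple; z is list; result = 'list'

'list'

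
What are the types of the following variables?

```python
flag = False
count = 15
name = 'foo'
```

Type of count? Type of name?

count is assigned a bare integer (no decimal point), so it is an int; name is assigned a quoted string literal, so it is a str

int, str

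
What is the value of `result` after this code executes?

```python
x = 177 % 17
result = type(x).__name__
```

x is int; result = 'int'

'int'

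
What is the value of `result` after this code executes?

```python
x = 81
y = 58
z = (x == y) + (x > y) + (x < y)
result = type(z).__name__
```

x is int; y is int; z is int; result = 'int'

'int'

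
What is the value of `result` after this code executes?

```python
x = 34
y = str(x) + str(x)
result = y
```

x = 34; y = '3434'; result = '3434'

'3434'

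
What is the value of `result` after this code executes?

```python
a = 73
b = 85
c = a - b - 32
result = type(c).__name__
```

a is int; b is int; c is int; result = 'int'

'int'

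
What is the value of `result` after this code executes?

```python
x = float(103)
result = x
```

x = 103.0; result = 103.0

103.0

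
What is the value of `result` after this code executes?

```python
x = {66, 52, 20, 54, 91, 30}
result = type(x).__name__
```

x is set; result = 'set'

'set'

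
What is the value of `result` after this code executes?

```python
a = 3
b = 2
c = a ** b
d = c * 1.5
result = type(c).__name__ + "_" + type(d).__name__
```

a is int; b is int; c is int; d is float; result = 'int_float'

'int_float'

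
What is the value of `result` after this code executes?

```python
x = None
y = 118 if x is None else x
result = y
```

x = None; y = 118; result = 118

118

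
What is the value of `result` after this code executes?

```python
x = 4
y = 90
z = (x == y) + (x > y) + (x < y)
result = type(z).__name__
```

x is int; y is int; z is int; result = 'int'

'int'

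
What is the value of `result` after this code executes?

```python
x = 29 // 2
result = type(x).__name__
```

x is int; result = 'int'

'int'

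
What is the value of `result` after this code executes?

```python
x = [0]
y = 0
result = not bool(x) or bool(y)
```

x = [0]; y = 0; result = False

False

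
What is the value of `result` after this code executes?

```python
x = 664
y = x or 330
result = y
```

x = 664; y = 664; result = 664

664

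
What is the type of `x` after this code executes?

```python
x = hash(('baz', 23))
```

hash() returns int

int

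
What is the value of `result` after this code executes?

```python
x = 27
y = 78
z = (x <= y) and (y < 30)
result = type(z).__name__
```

x is int; y is int; z is bool; result = 'bool'

'bool'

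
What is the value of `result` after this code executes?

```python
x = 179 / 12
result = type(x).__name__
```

x is float; result = 'float'

'float'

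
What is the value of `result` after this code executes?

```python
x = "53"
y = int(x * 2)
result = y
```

x = '53'; y = 5353; result = 5353

5353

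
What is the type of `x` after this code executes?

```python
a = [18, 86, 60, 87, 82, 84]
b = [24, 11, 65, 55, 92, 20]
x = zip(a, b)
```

zip() returns a zip object

zip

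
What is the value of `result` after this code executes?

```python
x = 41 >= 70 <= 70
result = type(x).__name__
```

x is bool; result = 'bool'

'bool'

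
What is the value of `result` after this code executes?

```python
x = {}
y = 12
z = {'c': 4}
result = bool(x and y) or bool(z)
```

x = {}; y = 12; z = {'c': 4}; result = True

True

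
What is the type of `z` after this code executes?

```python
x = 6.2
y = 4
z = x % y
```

float % int = float

float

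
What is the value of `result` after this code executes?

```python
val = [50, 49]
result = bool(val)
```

val = [50, 49]; result = True

True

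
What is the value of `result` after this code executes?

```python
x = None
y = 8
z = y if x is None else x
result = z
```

x = None; y = 8; z = 8; result = 8

8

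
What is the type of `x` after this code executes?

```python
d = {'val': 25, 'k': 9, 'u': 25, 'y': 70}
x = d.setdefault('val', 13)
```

dict.setdefault() returns the (existing or default) value

int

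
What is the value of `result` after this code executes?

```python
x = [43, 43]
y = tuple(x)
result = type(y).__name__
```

x is list; y is tuple; result = 'tuple'

'tuple'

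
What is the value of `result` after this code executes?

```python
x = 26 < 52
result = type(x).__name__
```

x is bool; result = 'bool'

'bool'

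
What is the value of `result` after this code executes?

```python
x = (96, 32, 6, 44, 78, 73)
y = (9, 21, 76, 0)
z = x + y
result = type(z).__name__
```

x is tuple; y is tuple; z is tuple; result = 'tuple'

'tuple'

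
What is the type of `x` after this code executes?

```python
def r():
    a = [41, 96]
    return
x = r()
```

Bare return returns None

NoneType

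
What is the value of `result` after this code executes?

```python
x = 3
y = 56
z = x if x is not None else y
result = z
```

x = 3; y = 56; z = 3; result = 3

3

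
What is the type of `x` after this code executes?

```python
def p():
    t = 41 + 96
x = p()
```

Function without return returns None

NoneType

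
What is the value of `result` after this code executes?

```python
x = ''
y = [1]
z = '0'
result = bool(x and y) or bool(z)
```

x = ''; y = [1]; z = '0'; result = True

True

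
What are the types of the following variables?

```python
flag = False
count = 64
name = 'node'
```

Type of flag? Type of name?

flag is assigned the constant False, which has type bool; name is assigned a quoted string literal, so it is a str

bool, str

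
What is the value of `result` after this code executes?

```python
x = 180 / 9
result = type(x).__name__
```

x is float; result = 'float'

'float'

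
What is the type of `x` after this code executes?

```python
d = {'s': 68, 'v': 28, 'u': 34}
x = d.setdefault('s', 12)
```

dict.setdefault() returns the (existing or default) value

int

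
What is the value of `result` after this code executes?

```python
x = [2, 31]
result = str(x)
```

x = [2, 31]; result = '[2, 31]'

'[2, 31]'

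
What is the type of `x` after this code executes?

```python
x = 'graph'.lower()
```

str.lower() returns str

str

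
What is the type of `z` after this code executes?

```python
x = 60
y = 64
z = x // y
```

int // int = int

int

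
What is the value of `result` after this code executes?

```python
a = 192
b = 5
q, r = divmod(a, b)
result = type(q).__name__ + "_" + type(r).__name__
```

a is int; b is int; q is int; r is int; result = 'int_int'

'int_int'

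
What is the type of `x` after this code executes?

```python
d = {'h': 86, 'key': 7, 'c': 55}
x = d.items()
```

dict.items() returns dict_items view

dict_items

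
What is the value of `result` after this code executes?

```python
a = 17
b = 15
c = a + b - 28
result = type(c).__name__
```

a is int; b is int; c is int; result = 'int'

'int'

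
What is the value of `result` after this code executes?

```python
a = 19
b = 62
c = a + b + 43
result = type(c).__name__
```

a is int; b is int; c is int; result = 'int'

'int'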